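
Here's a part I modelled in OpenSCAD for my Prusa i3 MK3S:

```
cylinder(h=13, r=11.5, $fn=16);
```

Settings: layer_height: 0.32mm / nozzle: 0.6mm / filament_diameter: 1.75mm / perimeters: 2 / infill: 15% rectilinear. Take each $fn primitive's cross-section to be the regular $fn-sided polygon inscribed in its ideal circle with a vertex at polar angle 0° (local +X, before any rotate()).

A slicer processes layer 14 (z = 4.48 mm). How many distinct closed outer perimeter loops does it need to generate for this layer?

1

At z = 4.48 mm: the r=11.5 cylinder contributes a regular 16-gon of circumradius 11.5. The result has 1 disconnected region.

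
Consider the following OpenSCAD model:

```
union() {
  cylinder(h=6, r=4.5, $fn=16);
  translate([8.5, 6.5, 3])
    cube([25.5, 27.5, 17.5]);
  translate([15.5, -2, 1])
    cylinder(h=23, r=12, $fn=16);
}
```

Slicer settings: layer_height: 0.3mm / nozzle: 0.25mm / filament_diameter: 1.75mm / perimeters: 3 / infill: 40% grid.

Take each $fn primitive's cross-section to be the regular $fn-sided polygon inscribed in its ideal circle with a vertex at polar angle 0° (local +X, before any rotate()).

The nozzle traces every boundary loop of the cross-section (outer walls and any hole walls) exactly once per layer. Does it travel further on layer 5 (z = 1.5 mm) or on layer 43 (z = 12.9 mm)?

Layer 5 (z = 1.5): the r=4.5 cylinder contributes a regular 16-gon of circumradius 4.5 (perimeter = 2·16·4.500·sin(180°/16) = 28.09 mm); the cube at (8.5, 6.5) is not intersected at this z (z outside [3, 20.5]); the r=12 cylinder at (15.5, -2) gives a regular 16-gon of circumradius 12 (constant along its height) (perimeter = 2·16·12.000·sin(180°/16) = 74.91 mm); Taking the union: the regions partially overlap (shared area 1.77 mm²), so the edge portions inside another operand are dropped and the merged outline is re-measured after clipping — boundary = 94.58 mm. So its perimeter = 94.58 mm. Layer 43 (z = 12.9): the cylinder does not reach this height (z outside [0, 6]); the cube at (8.5, 6.5) (footprint 25.5×27.5) is included at this height (perimeter 106.00 mm); the cylinder at (15.5, -2): section is a regular 16-gon, circumradius r=12 (perimeter = 2·16·12.000·sin(180°/16) = 74.91 mm); Merging all regions: the regions partially overlap (shared area 37.25 mm²), so the edge portions inside another operand are dropped and the merged outline is re-measured after clipping — boundary = 147.56 mm. So its perimeter = 147.56 mm. Layer 43 is larger (147.56 vs 94.58 mm).

layer 43 (z = 12.9 mm)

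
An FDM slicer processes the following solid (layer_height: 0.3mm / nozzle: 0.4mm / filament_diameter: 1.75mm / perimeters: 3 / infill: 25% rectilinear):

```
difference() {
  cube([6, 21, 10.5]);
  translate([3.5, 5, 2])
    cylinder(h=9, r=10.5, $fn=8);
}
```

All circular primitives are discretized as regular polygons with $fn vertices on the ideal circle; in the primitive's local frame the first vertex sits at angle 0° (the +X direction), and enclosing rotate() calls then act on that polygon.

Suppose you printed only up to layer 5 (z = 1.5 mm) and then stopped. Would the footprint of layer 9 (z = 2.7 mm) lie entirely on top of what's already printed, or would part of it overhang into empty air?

Compare the two slices. At z = 1.5: the cube (footprint 6×21) is included at this height (area 126.00 mm²); the cylinder at (3.5, 5) is not intersected at this z (z outside [2, 11]); Taking the first minus the rest: none of the subtracted shapes is present at this height, so the 6×21 cube is unchanged — area = 126.00 mm². At z = 2.7: the cube is present — its section is the full 6×21 rectangle (area 126.00 mm²); the r=10.5 cylinder at (3.5, 5) gives a regular 8-gon of circumradius 10.5 (constant along its height) (area = (8/2)·10.500²·sin(360°/8) = 311.83 mm²); Taking the first minus the rest: starting from the 6×21 cube (126.00 mm²), the r=10.5 cylinder at (3.5, 5) partially overlaps it — only the 89.17 mm² overlap (of its 311.83 mm²) is removed, clipping the outline — area = 36.83 mm². Checking containment: the cross-section at z = 2.7 is a subset of the cross-section at z = 1.5.

entirely on top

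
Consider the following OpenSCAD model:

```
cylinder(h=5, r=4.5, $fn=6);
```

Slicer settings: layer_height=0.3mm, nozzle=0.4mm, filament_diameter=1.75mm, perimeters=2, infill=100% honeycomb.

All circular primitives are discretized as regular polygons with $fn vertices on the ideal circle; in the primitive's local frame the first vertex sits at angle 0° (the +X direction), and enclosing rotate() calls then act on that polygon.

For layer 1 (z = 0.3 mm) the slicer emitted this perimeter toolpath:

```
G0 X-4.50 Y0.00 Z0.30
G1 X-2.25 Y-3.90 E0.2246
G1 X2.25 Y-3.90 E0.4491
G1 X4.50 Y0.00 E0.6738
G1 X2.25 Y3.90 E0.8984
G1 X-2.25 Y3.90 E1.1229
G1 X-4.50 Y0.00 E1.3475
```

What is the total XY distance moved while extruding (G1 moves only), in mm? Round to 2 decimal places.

27.01 mm

Sum the Euclidean lengths of each G1 segment: total = 27.01 mm.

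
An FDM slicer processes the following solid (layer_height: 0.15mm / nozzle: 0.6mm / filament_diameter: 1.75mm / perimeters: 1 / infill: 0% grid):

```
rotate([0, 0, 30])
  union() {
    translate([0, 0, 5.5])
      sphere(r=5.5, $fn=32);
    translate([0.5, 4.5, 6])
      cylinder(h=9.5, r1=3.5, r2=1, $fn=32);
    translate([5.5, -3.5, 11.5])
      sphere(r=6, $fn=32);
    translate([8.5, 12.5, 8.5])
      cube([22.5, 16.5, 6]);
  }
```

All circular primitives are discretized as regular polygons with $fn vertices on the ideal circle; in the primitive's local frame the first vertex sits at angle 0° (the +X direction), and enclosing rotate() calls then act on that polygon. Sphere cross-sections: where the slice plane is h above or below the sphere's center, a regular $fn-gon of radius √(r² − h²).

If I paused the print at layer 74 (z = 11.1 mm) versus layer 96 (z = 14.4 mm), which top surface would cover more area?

Layer 74 (z = 11.1): the sphere is not intersected at this z (|z−center|=5.600 > r=5.5); the cone at (0.5, 4.5) (r1=3.5→r2=1) has section circumradius 2.158 here — a regular 32-gon (area = (32/2)·2.158²·sin(360°/32) = 14.54 mm²); the sphere at (5.5, -3.5): section is a regular 32-gon, circumradius = √(r²−h²) = √(6²−0.4²) = 5.987 (area = (32/2)·5.987²·sin(360°/32) = 111.87 mm²); the cube at (8.5, 12.5) (footprint 22.5×16.5) is included at this height (area 371.25 mm²); Merging all regions: the 3 present regions are separate (no shared area or edge), so areas and boundary lengths simply add and each stays a separate island — area = 497.66 mm²; (whole slice rotated 30° about Z — lengths, areas and connectivity unchanged). So its area = 497.66 mm². Layer 96 (z = 14.4): the sphere is not intersected at this z (|z−center|=8.900 > r=5.5); the cone at (0.5, 4.5): at t=0.884 of its height the radius interpolates to r₁+(r₂−r₁)t = 1.289, giving a regular 32-gon of that circumradius (area = (32/2)·1.289²·sin(360°/32) = 5.19 mm²); the sphere at (5.5, -3.5): section is a regular 32-gon, circumradius = √(r²−h²) = √(6²−2.9²) = 5.253 (area = (32/2)·5.253²·sin(360°/32) = 86.12 mm²); the cube at (8.5, 12.5) (footprint 22.5×16.5) is included at this height (area 371.25 mm²); Taking the union: the 3 present regions are separate (no shared area or edge), so areas and boundary lengths simply add and each stays a separate island — area = 462.56 mm²; (whole slice rotated 30° about Z — lengths, areas and connectivity unchanged). So its area = 462.56 mm². Layer 74 is larger (497.66 vs 462.56 mm²).

layer 74 (z = 11.1 mm)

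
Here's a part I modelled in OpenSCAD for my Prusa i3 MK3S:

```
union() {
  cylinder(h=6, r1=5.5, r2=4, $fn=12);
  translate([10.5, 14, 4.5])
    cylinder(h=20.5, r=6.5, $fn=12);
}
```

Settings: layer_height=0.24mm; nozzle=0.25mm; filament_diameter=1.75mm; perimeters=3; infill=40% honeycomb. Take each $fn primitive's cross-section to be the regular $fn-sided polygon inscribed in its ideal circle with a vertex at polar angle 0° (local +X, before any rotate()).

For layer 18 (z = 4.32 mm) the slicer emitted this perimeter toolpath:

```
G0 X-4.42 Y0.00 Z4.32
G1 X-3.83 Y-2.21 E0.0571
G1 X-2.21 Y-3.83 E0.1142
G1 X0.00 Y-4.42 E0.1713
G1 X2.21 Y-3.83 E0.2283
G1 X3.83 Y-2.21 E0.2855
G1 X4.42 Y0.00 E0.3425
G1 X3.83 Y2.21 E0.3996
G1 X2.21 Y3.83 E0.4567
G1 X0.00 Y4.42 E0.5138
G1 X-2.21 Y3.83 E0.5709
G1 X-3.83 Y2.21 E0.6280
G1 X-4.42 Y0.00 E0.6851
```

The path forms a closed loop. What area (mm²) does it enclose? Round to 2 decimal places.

58.64 mm²

Apply the shoelace formula to the sequence of (X, Y) vertices; enclosed area = 58.64 mm².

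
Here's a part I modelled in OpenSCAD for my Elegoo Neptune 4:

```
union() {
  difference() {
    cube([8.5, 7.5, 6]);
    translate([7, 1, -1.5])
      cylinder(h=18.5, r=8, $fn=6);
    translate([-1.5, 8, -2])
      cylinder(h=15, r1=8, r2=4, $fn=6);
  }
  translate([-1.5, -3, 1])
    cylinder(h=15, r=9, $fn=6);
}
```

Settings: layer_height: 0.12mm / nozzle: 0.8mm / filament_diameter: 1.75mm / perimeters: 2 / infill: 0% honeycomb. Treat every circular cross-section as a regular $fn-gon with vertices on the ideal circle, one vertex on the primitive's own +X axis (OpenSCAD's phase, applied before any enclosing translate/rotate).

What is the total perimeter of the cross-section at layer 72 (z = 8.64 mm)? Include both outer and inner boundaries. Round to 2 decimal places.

At z = 8.64 mm: the cube is absent (z outside [0, 6]); the r=8 cylinder at (7, 1) contributes a regular 6-gon of circumradius 8 (perimeter = 2·6·8.000·sin(180°/6) = 48.00 mm); the cone at (-1.5, 8): at t=0.709 of its height the radius interpolates to r₁+(r₂−r₁)t = 5.163, giving a regular 6-gon of that circumradius (perimeter = 2·6·5.163·sin(180°/6) = 30.98 mm); Taking the first minus the rest: the first operand is absent here, so nothing remains; the cylinder at (-1.5, -3): section is a regular 6-gon, circumradius r=9 (perimeter = 2·6·9.000·sin(180°/6) = 54.00 mm); Merging all regions: only the r=9 cylinder at (-1.5, -3) is present, so the union is just that shape — boundary = 54.00 mm. Overall, the cross-section is a single solid region. Total boundary length (outer) = 54.00 mm.

54.00 mm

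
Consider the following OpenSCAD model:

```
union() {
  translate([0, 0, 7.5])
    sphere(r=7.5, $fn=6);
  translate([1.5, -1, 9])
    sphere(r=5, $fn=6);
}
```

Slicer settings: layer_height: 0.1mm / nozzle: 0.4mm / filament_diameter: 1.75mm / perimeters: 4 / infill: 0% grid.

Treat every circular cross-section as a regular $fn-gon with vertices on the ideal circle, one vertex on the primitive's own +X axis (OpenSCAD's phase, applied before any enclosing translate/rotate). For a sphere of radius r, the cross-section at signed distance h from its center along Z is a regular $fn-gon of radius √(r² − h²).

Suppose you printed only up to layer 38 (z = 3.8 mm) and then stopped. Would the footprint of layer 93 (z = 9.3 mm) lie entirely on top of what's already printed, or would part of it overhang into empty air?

part overhangs

Compare the two slices. At z = 3.8: the r=7.5 sphere contributes a regular 6-gon of circumradius √(7.5²−3.7²) = 6.524 (area = (6/2)·6.524²·sin(360°/6) = 110.57 mm²); the sphere at (1.5, -1) does not reach this height (|z−center|=5.200 > r=5); Combining (union): only the r=7.5 sphere is present, so the union is just that shape — area = 110.57 mm². At z = 9.3: the r=7.5 sphere contributes a regular 6-gon of circumradius √(7.5²−1.8²) = 7.281 (area = (6/2)·7.281²·sin(360°/6) = 137.72 mm²); the sphere at (1.5, -1): section is a regular 6-gon, circumradius = √(r²−h²) = √(5²−0.3²) = 4.991 (area = (6/2)·4.991²·sin(360°/6) = 64.72 mm²); Taking the union: the r=5 sphere at (1.5, -1) lies entirely inside the r=7.5 sphere, so the union is just the r=7.5 sphere — area = 137.72 mm². Checking containment: at z = 9.3 the cross-section extends beyond the z = 3.8 cross-section by about 27.15 mm².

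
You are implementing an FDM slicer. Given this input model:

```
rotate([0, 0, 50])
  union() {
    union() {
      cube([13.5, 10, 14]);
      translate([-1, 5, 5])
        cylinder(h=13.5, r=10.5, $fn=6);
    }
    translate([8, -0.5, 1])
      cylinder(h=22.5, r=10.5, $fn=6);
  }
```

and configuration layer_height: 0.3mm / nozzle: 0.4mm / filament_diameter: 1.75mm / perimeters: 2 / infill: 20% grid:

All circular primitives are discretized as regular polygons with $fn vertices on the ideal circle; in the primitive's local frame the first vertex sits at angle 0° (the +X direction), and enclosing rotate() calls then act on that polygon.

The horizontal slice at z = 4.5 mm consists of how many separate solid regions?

At z = 4.5 mm: the cube (footprint 13.5×10) is included at this height; the cylinder at (-1, 5) is absent (z outside [5, 18.5]); Merging all regions: only the 13.5×10 cube is present, so the union is just that shape — 1 connected region; the r=10.5 cylinder at (8, -0.5) gives a regular 6-gon of circumradius 10.5 (constant along its height); Merging all regions: the regions partially overlap (shared area 109.41 mm²), so overlapping operands fuse into one piece — 1 connected region; (whole slice rotated 50° about Z — lengths, areas and connectivity unchanged). The result has 1 disconnected region.

1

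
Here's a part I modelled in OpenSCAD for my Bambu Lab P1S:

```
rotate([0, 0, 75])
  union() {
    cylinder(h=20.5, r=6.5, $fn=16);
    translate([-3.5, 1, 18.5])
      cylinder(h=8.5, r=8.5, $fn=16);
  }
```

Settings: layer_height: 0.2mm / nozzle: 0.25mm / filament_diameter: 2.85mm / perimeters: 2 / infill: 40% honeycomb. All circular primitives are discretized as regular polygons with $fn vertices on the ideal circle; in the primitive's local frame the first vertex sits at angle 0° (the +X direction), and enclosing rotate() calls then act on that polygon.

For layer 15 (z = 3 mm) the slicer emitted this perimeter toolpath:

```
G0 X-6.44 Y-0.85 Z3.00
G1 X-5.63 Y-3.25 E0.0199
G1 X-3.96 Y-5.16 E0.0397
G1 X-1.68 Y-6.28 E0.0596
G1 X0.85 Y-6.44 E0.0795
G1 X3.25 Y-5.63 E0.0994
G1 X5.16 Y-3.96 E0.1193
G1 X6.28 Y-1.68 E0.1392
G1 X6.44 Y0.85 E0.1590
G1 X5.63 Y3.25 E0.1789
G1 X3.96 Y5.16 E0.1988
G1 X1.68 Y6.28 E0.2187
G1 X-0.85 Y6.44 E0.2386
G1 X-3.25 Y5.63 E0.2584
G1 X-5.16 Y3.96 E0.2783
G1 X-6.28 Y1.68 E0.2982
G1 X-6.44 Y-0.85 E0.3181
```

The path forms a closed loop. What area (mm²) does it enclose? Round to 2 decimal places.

129.37 mm²

Apply the shoelace formula to the sequence of (X, Y) vertices; enclosed area = 129.37 mm².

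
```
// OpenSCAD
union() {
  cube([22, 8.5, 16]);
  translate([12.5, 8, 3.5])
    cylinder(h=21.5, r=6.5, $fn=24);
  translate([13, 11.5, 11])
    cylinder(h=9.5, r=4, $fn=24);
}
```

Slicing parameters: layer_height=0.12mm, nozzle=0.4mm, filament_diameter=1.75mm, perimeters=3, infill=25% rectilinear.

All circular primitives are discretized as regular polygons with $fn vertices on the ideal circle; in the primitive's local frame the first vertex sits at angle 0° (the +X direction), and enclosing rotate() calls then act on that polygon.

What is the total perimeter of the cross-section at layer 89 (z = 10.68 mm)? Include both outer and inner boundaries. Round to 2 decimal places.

67.49 mm

At z = 10.68 mm: the cube (footprint 22×8.5) is included at this height (perimeter 61.00 mm); the cylinder at (12.5, 8): section is a regular 24-gon, circumradius r=6.5 (perimeter = 2·24·6.500·sin(180°/24) = 40.72 mm); the cylinder at (13, 11.5) is not intersected at this z (z outside [11, 20.5]); Taking the union: the regions partially overlap (shared area 72.08 mm²), so the edge portions inside another operand are dropped and the merged outline is re-measured after clipping — boundary = 67.49 mm. Overall, the cross-section is a single solid region. Total boundary length (outer) = 67.49 mm.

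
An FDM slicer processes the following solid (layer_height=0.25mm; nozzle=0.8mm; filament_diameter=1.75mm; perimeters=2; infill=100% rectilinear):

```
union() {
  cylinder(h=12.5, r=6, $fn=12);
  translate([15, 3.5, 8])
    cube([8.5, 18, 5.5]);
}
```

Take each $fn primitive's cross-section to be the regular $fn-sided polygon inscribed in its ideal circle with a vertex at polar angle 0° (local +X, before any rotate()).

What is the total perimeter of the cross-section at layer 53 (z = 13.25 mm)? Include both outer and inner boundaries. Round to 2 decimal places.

53.00 mm

At z = 13.25 mm: the cylinder does not reach this height (z outside [0, 12.5]); the cube at (15, 3.5) (footprint 8.5×18) is included at this height (perimeter 53.00 mm); Merging all regions: only the 8.5×18 cube at (15, 3.5) is present, so the union is just that shape — boundary = 53.00 mm. Overall, the cross-section is a single solid region. Total boundary length (outer) = 53.00 mm.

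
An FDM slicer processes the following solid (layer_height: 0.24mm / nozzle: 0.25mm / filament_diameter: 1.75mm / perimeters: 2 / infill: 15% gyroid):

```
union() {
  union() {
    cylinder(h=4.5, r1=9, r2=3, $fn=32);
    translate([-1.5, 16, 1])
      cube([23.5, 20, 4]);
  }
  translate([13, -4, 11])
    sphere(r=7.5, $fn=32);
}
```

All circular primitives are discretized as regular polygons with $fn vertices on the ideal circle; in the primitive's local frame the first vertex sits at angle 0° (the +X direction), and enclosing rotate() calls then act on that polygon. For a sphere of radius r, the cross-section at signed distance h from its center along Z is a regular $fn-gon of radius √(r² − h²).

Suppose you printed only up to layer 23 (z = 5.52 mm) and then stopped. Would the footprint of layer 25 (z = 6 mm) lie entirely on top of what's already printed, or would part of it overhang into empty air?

Compare the two slices. At z = 5.52: the cone is not intersected at this z (z outside [0, 4.5]); the cube at (-1.5, 16) is absent (z outside [1, 5]); Merging all regions: nothing is present at this height; the sphere at (13, -4): section is a regular 32-gon, circumradius = √(r²−h²) = √(7.5²−5.48²) = 5.121 (area = (32/2)·5.121²·sin(360°/32) = 81.84 mm²); Taking the union: only the r=7.5 sphere at (13, -4) is present, so the union is just that shape — area = 81.84 mm². At z = 6: the cone is not intersected at this z (z outside [0, 4.5]); the cube at (-1.5, 16) is absent (z outside [1, 5]); Combining (union): nothing is present at this height; the sphere at (13, -4): section is a regular 32-gon, circumradius = √(r²−h²) = √(7.5²−5²) = 5.590 (area = (32/2)·5.590²·sin(360°/32) = 97.55 mm²); Taking the union: only the r=7.5 sphere at (13, -4) is present, so the union is just that shape — area = 97.55 mm². Checking containment: at z = 6 the cross-section extends beyond the z = 5.52 cross-section by about 15.70 mm².

part overhangs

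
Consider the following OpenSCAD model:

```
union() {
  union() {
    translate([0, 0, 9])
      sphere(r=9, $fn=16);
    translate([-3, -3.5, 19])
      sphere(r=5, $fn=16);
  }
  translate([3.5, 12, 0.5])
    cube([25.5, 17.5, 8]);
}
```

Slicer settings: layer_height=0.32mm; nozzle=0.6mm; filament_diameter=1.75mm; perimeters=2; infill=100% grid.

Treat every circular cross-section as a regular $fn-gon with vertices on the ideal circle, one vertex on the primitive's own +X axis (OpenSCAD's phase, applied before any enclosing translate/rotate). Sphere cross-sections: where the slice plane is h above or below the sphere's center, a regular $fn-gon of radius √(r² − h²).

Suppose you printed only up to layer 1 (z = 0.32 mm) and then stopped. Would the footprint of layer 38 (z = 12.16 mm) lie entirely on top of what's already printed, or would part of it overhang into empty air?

Compare the two slices. At z = 0.32: the r=9 sphere contributes a regular 16-gon of circumradius √(9²−8.68²) = 2.379 (area = (16/2)·2.379²·sin(360°/16) = 17.32 mm²); the sphere at (-3, -3.5) is absent (|z−center|=18.680 > r=5); Taking the union: only the r=9 sphere is present, so the union is just that shape — area = 17.32 mm²; the cube at (3.5, 12) is not intersected at this z (z outside [0.5, 8.5]); Combining (union): only that combined region is present, so the union is just that shape — area = 17.32 mm². At z = 12.16: the r=9 sphere contributes a regular 16-gon of circumradius √(9²−3.16²) = 8.427 (area = (16/2)·8.427²·sin(360°/16) = 217.41 mm²); the sphere at (-3, -3.5) does not reach this height (|z−center|=6.840 > r=5); Merging all regions: only the r=9 sphere is present, so the union is just that shape — area = 217.41 mm²; the cube at (3.5, 12) is absent (z outside [0.5, 8.5]); Combining (union): only that combined region is present, so the union is just that shape — area = 217.41 mm². Checking containment: at z = 12.16 the cross-section extends beyond the z = 0.32 cross-section by about 200.09 mm².

part overhangs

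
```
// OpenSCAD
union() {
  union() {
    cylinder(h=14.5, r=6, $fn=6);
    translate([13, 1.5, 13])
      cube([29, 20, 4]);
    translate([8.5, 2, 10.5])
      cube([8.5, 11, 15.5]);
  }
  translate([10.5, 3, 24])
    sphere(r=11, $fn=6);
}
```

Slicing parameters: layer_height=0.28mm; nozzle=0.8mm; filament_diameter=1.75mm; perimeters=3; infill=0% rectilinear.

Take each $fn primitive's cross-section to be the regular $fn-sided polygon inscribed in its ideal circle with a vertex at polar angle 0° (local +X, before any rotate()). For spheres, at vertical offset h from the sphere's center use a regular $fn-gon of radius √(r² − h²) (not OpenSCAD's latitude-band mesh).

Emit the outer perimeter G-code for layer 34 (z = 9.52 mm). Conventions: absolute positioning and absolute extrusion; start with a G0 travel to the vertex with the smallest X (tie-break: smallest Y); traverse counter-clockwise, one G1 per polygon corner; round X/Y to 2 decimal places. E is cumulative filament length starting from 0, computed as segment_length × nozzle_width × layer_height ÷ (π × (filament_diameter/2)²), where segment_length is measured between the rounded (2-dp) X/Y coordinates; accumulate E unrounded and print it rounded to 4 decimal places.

G0 X-6.00 Y0.00 Z9.52
G1 X-3.00 Y-5.20 E0.5591
G1 X3.00 Y-5.20 E1.1179
G1 X6.00 Y0.00 E1.6769
G1 X3.00 Y5.20 E2.2360
G1 X-3.00 Y5.20 E2.7948
G1 X-6.00 Y0.00 E3.3539

At z = 9.52 mm: the r=6 cylinder contributes a regular 6-gon of circumradius 6; the cube at (13, 1.5) is absent (z outside [13, 17]); the cube at (8.5, 2) is absent (z outside [10.5, 26]); Taking the union: only the r=6 cylinder is present, so the union is just that shape — 1 connected region; the sphere at (10.5, 3) does not reach this height (|z−center|=14.480 > r=11); Merging all regions: only that combined region is present, so the union is just that shape — 1 connected region. The outline is a single polygon with 6 vertices. Extrusion per mm of travel: 0.8 × 0.28 / (π × 0.875²) = 0.093128. Accumulating E over each segment gives final E = 3.3539.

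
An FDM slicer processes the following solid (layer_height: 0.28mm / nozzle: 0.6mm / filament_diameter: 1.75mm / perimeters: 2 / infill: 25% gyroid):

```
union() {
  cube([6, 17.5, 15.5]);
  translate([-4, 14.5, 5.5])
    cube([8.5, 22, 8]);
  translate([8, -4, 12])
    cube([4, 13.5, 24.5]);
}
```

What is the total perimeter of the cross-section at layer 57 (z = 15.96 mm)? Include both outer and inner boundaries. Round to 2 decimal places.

35.00 mm

At z = 15.96 mm: the cube is absent (z outside [0, 15.5]); the cube at (-4, 14.5) does not reach this height (z outside [5.5, 13.5]); the cube at (8, -4) (footprint 4×13.5) is included at this height (perimeter 35.00 mm); Merging all regions: only the 4×13.5 cube at (8, -4) is present, so the union is just that shape — boundary = 35.00 mm. Overall, the cross-section is a single solid region. Total boundary length (outer) = 35.00 mm.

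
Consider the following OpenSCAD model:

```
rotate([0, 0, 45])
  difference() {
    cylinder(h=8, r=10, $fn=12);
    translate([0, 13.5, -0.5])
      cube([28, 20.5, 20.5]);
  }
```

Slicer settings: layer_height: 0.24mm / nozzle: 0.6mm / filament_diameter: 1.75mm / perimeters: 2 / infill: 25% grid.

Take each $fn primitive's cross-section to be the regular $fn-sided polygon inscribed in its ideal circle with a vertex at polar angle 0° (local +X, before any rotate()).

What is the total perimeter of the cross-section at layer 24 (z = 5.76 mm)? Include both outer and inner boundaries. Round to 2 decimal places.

62.12 mm

At z = 5.76 mm: the r=10 cylinder gives a regular 12-gon of circumradius 10 (constant along its height) (perimeter = 2·12·10.000·sin(180°/12) = 62.12 mm); the 28×20.5 cube at (0, 13.5) contributes its full rectangle (perimeter 97.00 mm); Subtracting the remaining from the first: starting from the r=10 cylinder, the 28×20.5 cube at (0, 13.5) misses the remaining region (no effect) — boundary = 62.12 mm; (whole slice rotated 45° about Z — lengths, areas and connectivity unchanged). Overall, the cross-section is a single solid region. Total boundary length (outer) = 62.12 mm.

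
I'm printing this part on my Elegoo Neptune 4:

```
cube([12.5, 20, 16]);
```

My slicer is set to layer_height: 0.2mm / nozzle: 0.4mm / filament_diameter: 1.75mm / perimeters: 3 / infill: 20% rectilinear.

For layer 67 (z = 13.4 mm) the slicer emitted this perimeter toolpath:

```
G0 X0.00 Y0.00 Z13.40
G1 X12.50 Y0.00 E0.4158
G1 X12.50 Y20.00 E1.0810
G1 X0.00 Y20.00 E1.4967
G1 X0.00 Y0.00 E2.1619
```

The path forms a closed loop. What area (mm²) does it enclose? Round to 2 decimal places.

Apply the shoelace formula to the sequence of (X, Y) vertices; enclosed area = 250.00 mm².

250.00 mm²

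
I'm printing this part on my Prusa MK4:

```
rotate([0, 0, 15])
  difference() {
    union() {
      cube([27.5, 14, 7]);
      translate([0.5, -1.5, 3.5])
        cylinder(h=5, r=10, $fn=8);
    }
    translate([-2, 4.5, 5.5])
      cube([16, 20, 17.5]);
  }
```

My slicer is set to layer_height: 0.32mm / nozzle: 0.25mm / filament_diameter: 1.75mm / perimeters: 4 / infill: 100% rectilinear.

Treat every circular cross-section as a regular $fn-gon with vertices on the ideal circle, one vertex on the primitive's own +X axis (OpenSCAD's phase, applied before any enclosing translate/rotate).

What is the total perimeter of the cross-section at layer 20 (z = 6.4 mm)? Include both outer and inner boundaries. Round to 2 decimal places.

118.43 mm

At z = 6.4 mm: the 27.5×14 cube contributes its full rectangle (perimeter 83.00 mm); the r=10 cylinder at (0.5, -1.5) contributes a regular 8-gon of circumradius 10 (perimeter = 2·8·10.000·sin(180°/8) = 61.23 mm); Taking the union: the regions partially overlap (shared area 60.37 mm²), so the edge portions inside another operand are dropped and the merged outline is re-measured after clipping — boundary = 111.83 mm; the cube at (-2, 4.5) is present — its section is the full 16×20 rectangle (perimeter 72.00 mm); Subtracting the remaining from the first: starting from the result so far, the 16×20 cube at (-2, 4.5) partially overlaps it — only the 139.76 mm² overlap (of its 320.00 mm²) is removed, clipping the outline — boundary = 118.43 mm; (rotated 15° about Z; rotation is an isometry so areas/perimeters/island counts are preserved). Overall, the cross-section is a single solid region. Total boundary length (outer) = 118.43 mm.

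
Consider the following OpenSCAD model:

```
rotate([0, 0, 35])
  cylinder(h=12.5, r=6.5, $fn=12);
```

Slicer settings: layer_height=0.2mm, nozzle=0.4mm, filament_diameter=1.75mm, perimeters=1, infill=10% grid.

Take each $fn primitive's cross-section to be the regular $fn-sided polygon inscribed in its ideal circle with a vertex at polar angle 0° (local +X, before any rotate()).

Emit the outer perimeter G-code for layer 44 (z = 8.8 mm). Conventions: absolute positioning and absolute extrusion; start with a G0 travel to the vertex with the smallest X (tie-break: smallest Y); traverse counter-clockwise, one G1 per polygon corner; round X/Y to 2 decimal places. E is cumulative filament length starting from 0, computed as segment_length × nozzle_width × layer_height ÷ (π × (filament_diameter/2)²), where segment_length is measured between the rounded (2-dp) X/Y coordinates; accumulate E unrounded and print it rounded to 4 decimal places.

At z = 8.8 mm: the r=6.5 cylinder contributes a regular 12-gon of circumradius 6.5; (rotated 35° about Z; rotation is an isometry so areas/perimeters/island counts are preserved). The outline is a single polygon with 12 vertices. Extrusion per mm of travel: 0.4 × 0.2 / (π × 0.875²) = 0.033260. Accumulating E over each segment gives final E = 1.3431.

G0 X-6.48 Y-0.57 Z8.80
G1 X-5.32 Y-3.73 E0.1120
G1 X-2.75 Y-5.89 E0.2236
G1 X0.57 Y-6.48 E0.3358
G1 X3.73 Y-5.32 E0.4477
G1 X5.89 Y-2.75 E0.5594
G1 X6.48 Y0.57 E0.6715
G1 X5.32 Y3.73 E0.7835
G1 X2.75 Y5.89 E0.8952
G1 X-0.57 Y6.48 E1.0073
G1 X-3.73 Y5.32 E1.1193
G1 X-5.89 Y2.75 E1.2309
G1 X-6.48 Y-0.57 E1.3431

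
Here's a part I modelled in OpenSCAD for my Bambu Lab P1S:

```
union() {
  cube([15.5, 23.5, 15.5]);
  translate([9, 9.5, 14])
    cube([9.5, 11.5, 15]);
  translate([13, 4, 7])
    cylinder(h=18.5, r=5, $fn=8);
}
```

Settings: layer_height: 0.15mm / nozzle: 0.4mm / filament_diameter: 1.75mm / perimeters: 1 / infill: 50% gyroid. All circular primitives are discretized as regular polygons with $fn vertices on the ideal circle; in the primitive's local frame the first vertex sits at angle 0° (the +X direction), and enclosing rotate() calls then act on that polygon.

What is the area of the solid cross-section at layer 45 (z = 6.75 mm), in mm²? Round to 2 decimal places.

364.25 mm²

At z = 6.75 mm: the cube is present — its section is the full 15.5×23.5 rectangle (area 364.25 mm²); the cube at (9, 9.5) is absent (z outside [14, 29]); the cylinder at (13, 4) does not reach this height (z outside [7, 25.5]); Taking the union: only the 15.5×23.5 cube is present, so the union is just that shape — area = 364.25 mm². Overall, the cross-section is a single solid region. Net area = 364.25 mm².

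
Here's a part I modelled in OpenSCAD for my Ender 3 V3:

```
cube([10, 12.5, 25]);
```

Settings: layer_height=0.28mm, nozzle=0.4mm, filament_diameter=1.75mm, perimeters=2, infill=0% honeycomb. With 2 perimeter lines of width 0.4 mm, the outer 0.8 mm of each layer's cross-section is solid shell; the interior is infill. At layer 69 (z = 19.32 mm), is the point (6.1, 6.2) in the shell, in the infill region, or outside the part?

infill

At z = 19.32 mm: the 10×12.5 cube contributes its full rectangle. Overall, the cross-section is a single solid region. The nearest boundary edge runs (10.00, 0.00)→(10.00, 12.50); distance from the point to it = 3.90 mm. The point is inside the cross-section and 3.90 mm from the nearest boundary — more than the 0.8 mm shell width (2 × 0.4), so it's in the infill interior.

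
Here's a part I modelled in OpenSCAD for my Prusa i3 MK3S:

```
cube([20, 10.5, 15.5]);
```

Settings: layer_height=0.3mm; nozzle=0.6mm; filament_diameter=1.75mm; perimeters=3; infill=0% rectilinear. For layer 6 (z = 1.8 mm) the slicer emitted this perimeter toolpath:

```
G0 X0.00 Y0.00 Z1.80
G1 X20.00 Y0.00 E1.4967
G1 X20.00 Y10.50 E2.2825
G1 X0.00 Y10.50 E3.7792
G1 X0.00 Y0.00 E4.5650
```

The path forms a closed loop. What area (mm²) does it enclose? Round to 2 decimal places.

210.00 mm²

Apply the shoelace formula to the sequence of (X, Y) vertices; enclosed area = 210.00 mm².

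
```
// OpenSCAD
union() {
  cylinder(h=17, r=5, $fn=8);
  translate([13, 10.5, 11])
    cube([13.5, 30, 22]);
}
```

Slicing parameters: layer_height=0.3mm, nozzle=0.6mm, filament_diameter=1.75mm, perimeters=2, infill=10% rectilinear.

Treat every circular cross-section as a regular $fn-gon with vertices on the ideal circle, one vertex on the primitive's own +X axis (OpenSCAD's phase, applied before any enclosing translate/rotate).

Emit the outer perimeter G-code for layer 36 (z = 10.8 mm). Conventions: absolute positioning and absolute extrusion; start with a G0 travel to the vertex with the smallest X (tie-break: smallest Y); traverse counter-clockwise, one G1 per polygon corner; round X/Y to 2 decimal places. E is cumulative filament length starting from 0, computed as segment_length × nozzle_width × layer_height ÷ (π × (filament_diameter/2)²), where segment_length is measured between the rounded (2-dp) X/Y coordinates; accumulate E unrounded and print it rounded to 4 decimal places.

G0 X-5.00 Y0.00 Z10.80
G1 X-3.54 Y-3.54 E0.2866
G1 X0.00 Y-5.00 E0.5731
G1 X3.54 Y-3.54 E0.8597
G1 X5.00 Y0.00 E1.1463
G1 X3.54 Y3.54 E1.4328
G1 X0.00 Y5.00 E1.7194
G1 X-3.54 Y3.54 E2.0059
G1 X-5.00 Y0.00 E2.2925

At z = 10.8 mm: the cylinder: section is a regular 8-gon, circumradius r=5; the cube at (13, 10.5) is absent (z outside [11, 33]); Combining (union): only the r=5 cylinder is present, so the union is just that shape — 1 connected region. The outline is a single polygon with 8 vertices. Extrusion per mm of travel: 0.6 × 0.3 / (π × 0.875²) = 0.074835. Accumulating E over each segment gives final E = 2.2925.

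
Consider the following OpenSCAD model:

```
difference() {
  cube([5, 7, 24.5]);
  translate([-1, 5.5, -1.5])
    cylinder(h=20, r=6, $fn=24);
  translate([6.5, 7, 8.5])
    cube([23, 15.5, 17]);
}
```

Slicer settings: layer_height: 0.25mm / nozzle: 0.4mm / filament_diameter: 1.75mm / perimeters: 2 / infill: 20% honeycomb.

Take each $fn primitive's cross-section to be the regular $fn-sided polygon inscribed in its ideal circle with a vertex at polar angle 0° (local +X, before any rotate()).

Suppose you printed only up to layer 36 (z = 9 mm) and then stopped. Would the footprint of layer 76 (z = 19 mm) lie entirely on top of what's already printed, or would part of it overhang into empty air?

part overhangs

Compare the two slices. At z = 9: the 5×7 cube contributes its full rectangle (area 35.00 mm²); the r=6 cylinder at (-1, 5.5) gives a regular 24-gon of circumradius 6 (constant along its height) (area = (24/2)·6.000²·sin(360°/24) = 111.81 mm²); the cube at (6.5, 7) is present — its section is the full 23×15.5 rectangle (area 356.50 mm²); After the difference (first − rest): starting from the 5×7 cube (35.00 mm²), the r=6 cylinder at (-1, 5.5) partially overlaps it — only the 29.08 mm² overlap (of its 111.81 mm²) is removed, clipping the outline; the 23×15.5 cube at (6.5, 7) misses the remaining region (no effect) — area = 5.92 mm². At z = 19: the cube (footprint 5×7) is included at this height (area 35.00 mm²); the cylinder at (-1, 5.5) does not reach this height (z outside [-1.5, 18.5]); the cube at (6.5, 7) is present — its section is the full 23×15.5 rectangle (area 356.50 mm²); After the difference (first − rest): starting from the 5×7 cube (35.00 mm²), the 23×15.5 cube at (6.5, 7) misses the remaining region (no effect) — area = 35.00 mm². Checking containment: at z = 19 the cross-section extends beyond the z = 9 cross-section by about 29.08 mm².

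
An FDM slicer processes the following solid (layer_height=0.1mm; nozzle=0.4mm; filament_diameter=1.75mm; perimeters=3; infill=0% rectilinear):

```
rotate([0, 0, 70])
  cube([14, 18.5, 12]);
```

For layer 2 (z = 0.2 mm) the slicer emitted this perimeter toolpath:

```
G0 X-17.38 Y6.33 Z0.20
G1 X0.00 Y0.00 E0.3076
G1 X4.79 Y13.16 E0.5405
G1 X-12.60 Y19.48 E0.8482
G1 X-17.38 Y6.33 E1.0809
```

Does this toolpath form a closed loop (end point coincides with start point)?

yes

Start point (G0): (-17.38, 6.33). End point (last G1): the path returns to the start — closed.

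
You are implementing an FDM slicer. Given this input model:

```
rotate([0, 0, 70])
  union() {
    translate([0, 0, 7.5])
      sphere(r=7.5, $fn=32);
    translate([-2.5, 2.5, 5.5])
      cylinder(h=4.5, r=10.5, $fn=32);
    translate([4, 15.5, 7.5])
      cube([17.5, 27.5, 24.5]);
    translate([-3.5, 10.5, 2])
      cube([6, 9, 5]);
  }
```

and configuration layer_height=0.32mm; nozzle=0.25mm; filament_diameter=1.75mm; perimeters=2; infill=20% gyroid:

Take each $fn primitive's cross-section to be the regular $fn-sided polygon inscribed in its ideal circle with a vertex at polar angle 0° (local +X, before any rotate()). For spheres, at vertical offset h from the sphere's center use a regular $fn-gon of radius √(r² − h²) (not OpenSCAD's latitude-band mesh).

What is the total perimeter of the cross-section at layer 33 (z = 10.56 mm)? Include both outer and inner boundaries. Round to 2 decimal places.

132.95 mm

At z = 10.56 mm: the r=7.5 sphere contributes a regular 32-gon of circumradius √(7.5²−3.06²) = 6.847 (perimeter = 2·32·6.847·sin(180°/32) = 42.95 mm); the cylinder at (-2.5, 2.5) is not intersected at this z (z outside [5.5, 10]); the cube at (4, 15.5) (footprint 17.5×27.5) is included at this height (perimeter 90.00 mm); the cube at (-3.5, 10.5) does not reach this height (z outside [2, 7]); Combining (union): the 2 present regions are separate (no shared area or edge), so areas and boundary lengths simply add and each stays a separate island — boundary = 132.95 mm; (rotated 70° about Z; rotation is an isometry so areas/perimeters/island counts are preserved). Overall, the cross-section has 2 separate islands. Total boundary length (outer) = 132.95 mm.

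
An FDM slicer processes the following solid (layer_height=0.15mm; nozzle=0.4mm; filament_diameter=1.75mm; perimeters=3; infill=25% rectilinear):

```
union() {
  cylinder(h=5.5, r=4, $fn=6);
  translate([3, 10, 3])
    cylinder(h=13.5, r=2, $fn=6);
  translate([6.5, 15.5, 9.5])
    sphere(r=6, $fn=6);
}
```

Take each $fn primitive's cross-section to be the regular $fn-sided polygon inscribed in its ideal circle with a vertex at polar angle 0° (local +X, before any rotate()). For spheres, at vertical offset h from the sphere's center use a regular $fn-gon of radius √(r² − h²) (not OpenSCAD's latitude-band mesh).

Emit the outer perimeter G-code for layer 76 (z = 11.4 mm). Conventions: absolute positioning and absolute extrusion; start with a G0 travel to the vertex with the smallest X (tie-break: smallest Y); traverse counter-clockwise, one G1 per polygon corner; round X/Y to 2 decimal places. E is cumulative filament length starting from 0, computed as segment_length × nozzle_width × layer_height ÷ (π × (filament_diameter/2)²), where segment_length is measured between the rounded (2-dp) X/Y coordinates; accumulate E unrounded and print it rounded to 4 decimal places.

At z = 11.4 mm: the cylinder is not intersected at this z (z outside [0, 5.5]); the r=2 cylinder at (3, 10) contributes a regular 6-gon of circumradius 2; the r=6 sphere at (6.5, 15.5) slices to a regular 6-gon of circumradius 5.691 (√(r²−h²) with h=1.9 from center); Merging all regions: the regions partially overlap (shared area 1.18 mm²), so overlapping operands fuse into one piece — 1 connected region. The outline is a single polygon with 12 vertices. Extrusion per mm of travel: 0.4 × 0.15 / (π × 0.875²) = 0.024945. Accumulating E over each segment gives final E = 1.0335.

G0 X0.81 Y15.50 Z11.40
G1 X2.98 Y11.73 E0.1085
G1 X2.00 Y11.73 E0.1330
G1 X1.00 Y10.00 E0.1828
G1 X2.00 Y8.27 E0.2326
G1 X4.00 Y8.27 E0.2825
G1 X5.00 Y10.00 E0.3324
G1 X4.67 Y10.57 E0.3488
G1 X9.35 Y10.57 E0.4656
G1 X12.19 Y15.50 E0.6075
G1 X9.35 Y20.43 E0.7494
G1 X3.65 Y20.43 E0.8916
G1 X0.81 Y15.50 E1.0335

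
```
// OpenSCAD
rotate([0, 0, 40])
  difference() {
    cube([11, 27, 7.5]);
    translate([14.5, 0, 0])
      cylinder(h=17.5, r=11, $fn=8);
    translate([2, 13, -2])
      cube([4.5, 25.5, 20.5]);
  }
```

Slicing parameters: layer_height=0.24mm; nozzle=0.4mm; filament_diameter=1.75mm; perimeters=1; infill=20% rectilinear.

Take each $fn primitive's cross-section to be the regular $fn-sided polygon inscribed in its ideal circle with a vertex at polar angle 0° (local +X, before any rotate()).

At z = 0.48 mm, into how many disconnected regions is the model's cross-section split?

At z = 0.48 mm: the 11×27 cube contributes its full rectangle; the r=11 cylinder at (14.5, 0) contributes a regular 8-gon of circumradius 11; the cube at (2, 13) is present — its section is the full 4.5×25.5 rectangle; Taking the first minus the rest: starting from the 11×27 cube, the r=11 cylinder at (14.5, 0) partially overlaps it — only the 49.60 mm² overlap (of its 342.24 mm²) is removed, clipping the outline; the 4.5×25.5 cube at (2, 13) partially overlaps it — only the 63.00 mm² overlap (of its 114.75 mm²) is removed, clipping the outline — 1 connected region; (rotated 40° about Z; rotation is an isometry so areas/perimeters/island counts are preserved). The result has 1 disconnected region.

1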